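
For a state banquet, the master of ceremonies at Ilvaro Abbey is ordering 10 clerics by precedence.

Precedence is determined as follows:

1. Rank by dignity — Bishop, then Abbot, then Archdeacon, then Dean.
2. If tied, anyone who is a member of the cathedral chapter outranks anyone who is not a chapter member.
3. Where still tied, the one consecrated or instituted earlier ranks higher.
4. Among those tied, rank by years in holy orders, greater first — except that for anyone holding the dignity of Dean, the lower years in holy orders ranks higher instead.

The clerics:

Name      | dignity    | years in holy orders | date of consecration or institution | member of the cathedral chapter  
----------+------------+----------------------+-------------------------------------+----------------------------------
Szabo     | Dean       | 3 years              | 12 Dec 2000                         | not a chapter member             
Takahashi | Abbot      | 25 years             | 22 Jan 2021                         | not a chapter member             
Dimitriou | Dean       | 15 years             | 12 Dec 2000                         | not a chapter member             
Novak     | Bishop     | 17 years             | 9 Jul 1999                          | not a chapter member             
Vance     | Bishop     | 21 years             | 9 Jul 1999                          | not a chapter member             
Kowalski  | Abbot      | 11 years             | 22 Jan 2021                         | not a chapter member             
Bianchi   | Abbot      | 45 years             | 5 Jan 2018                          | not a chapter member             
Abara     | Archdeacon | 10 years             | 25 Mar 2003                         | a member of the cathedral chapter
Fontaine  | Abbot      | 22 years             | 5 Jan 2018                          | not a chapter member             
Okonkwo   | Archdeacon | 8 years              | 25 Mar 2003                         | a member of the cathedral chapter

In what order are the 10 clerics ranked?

Vance, Novak, Bianchi, Fontaine, Takahashi, Kowalski, Abara, Okonkwo, Szabo, Dimitriou

By dignity: Vance and Novak (Bishop); then Bianchi, Fontaine, Takahashi and Kowalski (Abbot); then Abara and Okonkwo (Archdeacon); then Szabo and Dimitriou (Dean).
Vance and Novak are each not a chapter member, so the next rule applies.
Vance and Novak both have date of consecration or institution 9 Jul 1999, so the next rule applies.
Among Vance and Novak, by years in holy orders (higher first): Vance (21 years) before Novak (17 years).
Bianchi, Fontaine, Takahashi and Kowalski are each not a chapter member, so the next rule applies.
Among Bianchi, Fontaine, Takahashi and Kowalski, by date of consecration or institution (earlier first): Bianchi and Fontaine (5 Jan 2018) before Takahashi and Kowalski (22 Jan 2021).
Among Bianchi and Fontaine, by years in holy orders (higher first): Bianchi (45 years) before Fontaine (22 years).
Among Takahashi and Kowalski, by years in holy orders (higher first): Takahashi (25 years) before Kowalski (11 years).
Abara and Okonkwo are each a member of the cathedral chapter, so the next rule applies.
Abara and Okonkwo both have date of consecration or institution 25 Mar 2003, so the next rule applies.
Among Abara and Okonkwo, by years in holy orders (higher first): Abara (10 years) before Okonkwo (8 years).
Szabo and Dimitriou are each not a chapter member, so the next rule applies.
Szabo and Dimitriou both have date of consecration or institution 12 Dec 2000, so the next rule applies.
Among Szabo and Dimitriou, by years in holy orders (lower first) (reversed rule for this group): Szabo (3 years) before Dimitriou (15 years).
Full order: Vance, Novak, Bianchi, Fontaine, Takahashi, Kowalski, Abara, Okonkwo, Szabo, Dimitriou.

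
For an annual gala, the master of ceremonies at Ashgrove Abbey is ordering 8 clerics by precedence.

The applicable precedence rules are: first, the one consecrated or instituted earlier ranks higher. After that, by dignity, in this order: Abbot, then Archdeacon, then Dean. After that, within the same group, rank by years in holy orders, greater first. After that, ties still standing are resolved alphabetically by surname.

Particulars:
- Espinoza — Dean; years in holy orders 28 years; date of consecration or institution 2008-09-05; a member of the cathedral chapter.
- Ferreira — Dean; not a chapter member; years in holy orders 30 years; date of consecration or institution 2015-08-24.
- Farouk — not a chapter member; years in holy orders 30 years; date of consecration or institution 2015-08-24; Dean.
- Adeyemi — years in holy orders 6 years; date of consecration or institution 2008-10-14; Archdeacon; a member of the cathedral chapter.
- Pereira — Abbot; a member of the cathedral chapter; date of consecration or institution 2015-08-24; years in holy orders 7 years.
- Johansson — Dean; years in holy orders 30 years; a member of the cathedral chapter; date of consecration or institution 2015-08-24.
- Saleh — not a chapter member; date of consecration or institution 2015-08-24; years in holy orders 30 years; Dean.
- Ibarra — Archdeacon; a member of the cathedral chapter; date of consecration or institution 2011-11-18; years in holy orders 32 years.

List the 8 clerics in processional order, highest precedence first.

By date of consecration or institution (earlier first): Espinoza (2008-09-05); then Adeyemi (2008-10-14); then Ibarra (2011-11-18); then Pereira, Farouk, Ferreira, Johansson and Saleh (each 2015-08-24).
Among Pereira, Farouk, Ferreira, Johansson and Saleh, by dignity: Pereira (Abbot) before Farouk, Ferreira, Johansson and Saleh (Dean).
Farouk, Ferreira, Johansson and Saleh all have years in holy orders 30 years, so the next rule applies.
Among Farouk, Ferreira, Johansson and Saleh, alphabetically by surname: Farouk before Ferreira before Johansson before Saleh.
Full order: Espinoza, Adeyemi, Ibarra, Pereira, Farouk, Ferreira, Johansson, Saleh.

Espinoza, Adeyemi, Ibarra, Pereira, Farouk, Ferreira, Johansson, Saleh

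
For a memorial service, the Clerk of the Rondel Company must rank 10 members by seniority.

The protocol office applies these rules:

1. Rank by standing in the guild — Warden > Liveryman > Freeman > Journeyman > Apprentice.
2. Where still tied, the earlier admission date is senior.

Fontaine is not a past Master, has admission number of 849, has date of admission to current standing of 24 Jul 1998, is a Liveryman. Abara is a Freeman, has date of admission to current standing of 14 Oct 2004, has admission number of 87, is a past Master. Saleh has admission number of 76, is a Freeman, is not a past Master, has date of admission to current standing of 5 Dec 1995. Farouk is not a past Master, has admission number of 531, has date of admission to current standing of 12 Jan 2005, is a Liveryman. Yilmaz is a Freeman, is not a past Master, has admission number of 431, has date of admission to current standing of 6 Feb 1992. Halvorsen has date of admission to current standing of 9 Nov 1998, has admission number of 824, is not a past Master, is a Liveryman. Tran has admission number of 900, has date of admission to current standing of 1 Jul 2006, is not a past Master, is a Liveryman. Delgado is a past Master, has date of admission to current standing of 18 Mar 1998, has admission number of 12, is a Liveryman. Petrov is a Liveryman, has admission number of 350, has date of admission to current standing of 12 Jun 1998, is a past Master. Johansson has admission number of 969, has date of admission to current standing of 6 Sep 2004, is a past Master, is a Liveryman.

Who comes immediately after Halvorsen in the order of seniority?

By standing in the guild: Delgado, Petrov, Fontaine, Halvorsen, Johansson, Farouk and Tran (Liveryman); then Yilmaz, Saleh and Abara (Freeman).
Among Delgado, Petrov, Fontaine, Halvorsen, Johansson, Farouk and Tran, by date of admission to current standing (earlier first): Delgado (18 Mar 1998) before Petrov (12 Jun 1998) before Fontaine (24 Jul 1998) before Halvorsen (9 Nov 1998) before Johansson (6 Sep 2004) before Farouk (12 Jan 2005) before Tran (1 Jul 2006).
Among Yilmaz, Saleh and Abara, by date of admission to current standing (earlier first): Yilmaz (6 Feb 1992) before Saleh (5 Dec 1995) before Abara (14 Oct 2004).
Order: Delgado, Petrov, Fontaine, Halvorsen, Johansson, Farouk, Tran, Yilmaz, Saleh, Abara.

Johansson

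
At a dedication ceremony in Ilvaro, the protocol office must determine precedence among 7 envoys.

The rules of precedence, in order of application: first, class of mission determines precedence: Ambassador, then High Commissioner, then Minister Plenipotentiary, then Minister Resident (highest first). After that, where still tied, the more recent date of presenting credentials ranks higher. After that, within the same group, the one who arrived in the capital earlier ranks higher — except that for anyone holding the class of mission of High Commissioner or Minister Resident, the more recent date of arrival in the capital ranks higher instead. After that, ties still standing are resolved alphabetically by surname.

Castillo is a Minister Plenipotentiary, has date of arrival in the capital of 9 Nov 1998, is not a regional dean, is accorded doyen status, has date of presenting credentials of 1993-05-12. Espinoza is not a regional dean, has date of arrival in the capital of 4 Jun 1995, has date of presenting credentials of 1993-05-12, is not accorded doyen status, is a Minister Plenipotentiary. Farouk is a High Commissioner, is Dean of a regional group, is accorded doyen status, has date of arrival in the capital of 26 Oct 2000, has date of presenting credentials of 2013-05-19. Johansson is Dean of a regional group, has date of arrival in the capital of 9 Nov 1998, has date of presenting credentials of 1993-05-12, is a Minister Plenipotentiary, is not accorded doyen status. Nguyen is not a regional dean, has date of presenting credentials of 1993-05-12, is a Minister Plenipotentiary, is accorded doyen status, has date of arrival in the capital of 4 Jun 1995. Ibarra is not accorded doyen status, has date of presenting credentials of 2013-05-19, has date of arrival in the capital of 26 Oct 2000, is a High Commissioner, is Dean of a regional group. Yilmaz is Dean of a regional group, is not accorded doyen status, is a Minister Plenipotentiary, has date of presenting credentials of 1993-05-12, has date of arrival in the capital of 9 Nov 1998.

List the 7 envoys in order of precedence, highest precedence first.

By class of mission: Farouk and Ibarra (High Commissioner); then Espinoza, Nguyen, Castillo, Johansson and Yilmaz (Minister Plenipotentiary).
Farouk and Ibarra both have date of presenting credentials 2013-05-19, so the next rule applies.
Farouk and Ibarra both have date of arrival in the capital 26 Oct 2000, so the next rule applies.
Among Farouk and Ibarra, alphabetically by surname: Farouk before Ibarra.
Espinoza, Nguyen, Castillo, Johansson and Yilmaz all have date of presenting credentials 1993-05-12, so the next rule applies.
Among Espinoza, Nguyen, Castillo, Johansson and Yilmaz, by date of arrival in the capital (earlier first): Espinoza and Nguyen (4 Jun 1995) before Castillo, Johansson and Yilmaz (9 Nov 1998).
Among Espinoza and Nguyen, alphabetically by surname: Espinoza before Nguyen.
Among Castillo, Johansson and Yilmaz, alphabetically by surname: Castillo before Johansson before Yilmaz.
Full order: Farouk, Ibarra, Espinoza, Nguyen, Castillo, Johansson, Yilmaz.

Farouk, Ibarra, Espinoza, Nguyen, Castillo, Johansson, Yilmaz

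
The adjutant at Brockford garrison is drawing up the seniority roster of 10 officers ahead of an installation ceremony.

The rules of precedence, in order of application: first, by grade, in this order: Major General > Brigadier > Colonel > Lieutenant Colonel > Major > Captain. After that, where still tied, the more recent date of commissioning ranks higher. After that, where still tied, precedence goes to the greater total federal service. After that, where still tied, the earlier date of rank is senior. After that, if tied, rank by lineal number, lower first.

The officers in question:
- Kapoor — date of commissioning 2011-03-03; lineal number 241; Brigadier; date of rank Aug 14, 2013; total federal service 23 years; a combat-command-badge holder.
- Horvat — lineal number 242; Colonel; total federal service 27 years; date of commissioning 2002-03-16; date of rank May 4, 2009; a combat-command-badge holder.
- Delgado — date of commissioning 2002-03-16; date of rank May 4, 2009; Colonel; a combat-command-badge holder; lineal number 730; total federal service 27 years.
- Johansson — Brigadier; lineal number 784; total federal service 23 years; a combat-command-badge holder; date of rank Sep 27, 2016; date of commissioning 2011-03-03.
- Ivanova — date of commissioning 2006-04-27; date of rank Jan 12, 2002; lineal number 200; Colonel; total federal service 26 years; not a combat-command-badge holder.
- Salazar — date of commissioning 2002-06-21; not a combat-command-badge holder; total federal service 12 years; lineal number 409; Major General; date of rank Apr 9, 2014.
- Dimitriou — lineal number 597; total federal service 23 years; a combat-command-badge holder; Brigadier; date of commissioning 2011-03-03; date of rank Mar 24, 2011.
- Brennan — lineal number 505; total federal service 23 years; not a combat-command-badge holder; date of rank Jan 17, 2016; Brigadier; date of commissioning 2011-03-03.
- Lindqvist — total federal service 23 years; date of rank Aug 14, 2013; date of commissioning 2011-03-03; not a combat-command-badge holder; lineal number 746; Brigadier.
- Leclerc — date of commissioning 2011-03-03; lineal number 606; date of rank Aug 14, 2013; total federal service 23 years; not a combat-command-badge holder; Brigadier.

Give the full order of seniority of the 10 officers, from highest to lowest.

Salazar, Dimitriou, Kapoor, Leclerc, Lindqvist, Brennan, Johansson, Ivanova, Horvat, Delgado

By grade: Salazar (Major General); then Dimitriou, Kapoor, Leclerc, Lindqvist, Brennan and Johansson (Brigadier); then Ivanova, Horvat and Delgado (Colonel).
Dimitriou, Kapoor, Leclerc, Lindqvist, Brennan and Johansson all have date of commissioning 2011-03-03, so the next rule applies.
Dimitriou, Kapoor, Leclerc, Lindqvist, Brennan and Johansson all have total federal service 23 years, so the next rule applies.
Among Dimitriou, Kapoor, Leclerc, Lindqvist, Brennan and Johansson, by date of rank (earlier first): Dimitriou (Mar 24, 2011) before Kapoor, Leclerc and Lindqvist (Aug 14, 2013) before Brennan (Jan 17, 2016) before Johansson (Sep 27, 2016).
Among Kapoor, Leclerc and Lindqvist, by lineal number (lower first): Kapoor (241) before Leclerc (606) before Lindqvist (746).
Among Ivanova, Horvat and Delgado, by date of commissioning (later first): Ivanova (2006-04-27) before Horvat and Delgado (2002-03-16).
Horvat and Delgado both have total federal service 27 years, so the next rule applies.
Horvat and Delgado both have date of rank May 4, 2009, so the next rule applies.
Among Horvat and Delgado, by lineal number (lower first): Horvat (242) before Delgado (730).
Full order: Salazar, Dimitriou, Kapoor, Leclerc, Lindqvist, Brennan, Johansson, Ivanova, Horvat, Delgado.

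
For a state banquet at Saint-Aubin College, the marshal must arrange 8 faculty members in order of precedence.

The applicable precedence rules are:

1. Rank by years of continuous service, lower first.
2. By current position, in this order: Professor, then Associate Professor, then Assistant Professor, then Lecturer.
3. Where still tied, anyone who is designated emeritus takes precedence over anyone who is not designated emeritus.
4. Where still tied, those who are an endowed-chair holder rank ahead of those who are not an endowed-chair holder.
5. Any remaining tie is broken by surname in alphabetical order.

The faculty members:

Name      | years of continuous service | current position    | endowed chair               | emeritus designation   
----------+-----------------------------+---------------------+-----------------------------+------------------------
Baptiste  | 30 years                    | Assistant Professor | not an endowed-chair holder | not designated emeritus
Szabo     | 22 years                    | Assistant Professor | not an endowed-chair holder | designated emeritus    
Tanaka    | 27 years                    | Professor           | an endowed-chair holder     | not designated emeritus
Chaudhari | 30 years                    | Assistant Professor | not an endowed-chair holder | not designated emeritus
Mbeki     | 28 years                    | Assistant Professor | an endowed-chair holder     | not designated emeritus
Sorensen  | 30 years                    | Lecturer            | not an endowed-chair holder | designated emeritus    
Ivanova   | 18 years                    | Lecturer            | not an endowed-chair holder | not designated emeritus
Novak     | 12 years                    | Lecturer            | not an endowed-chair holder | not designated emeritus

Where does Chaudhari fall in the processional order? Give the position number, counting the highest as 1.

7

By years of continuous service (lower first): Novak (12 years); then Ivanova (18 years); then Szabo (22 years); then Tanaka (27 years); then Mbeki (28 years); then Baptiste, Chaudhari and Sorensen (each 30 years).
Among Baptiste, Chaudhari and Sorensen, by current position: Baptiste and Chaudhari (Assistant Professor) before Sorensen (Lecturer).
Baptiste and Chaudhari are each not designated emeritus, so the next rule applies.
Baptiste and Chaudhari are each not an endowed-chair holder, so the next rule applies.
Among Baptiste and Chaudhari, alphabetically by surname: Baptiste before Chaudhari.
Order: Novak, Ivanova, Szabo, Tanaka, Mbeki, Baptiste, Chaudhari, Sorensen. So position 7.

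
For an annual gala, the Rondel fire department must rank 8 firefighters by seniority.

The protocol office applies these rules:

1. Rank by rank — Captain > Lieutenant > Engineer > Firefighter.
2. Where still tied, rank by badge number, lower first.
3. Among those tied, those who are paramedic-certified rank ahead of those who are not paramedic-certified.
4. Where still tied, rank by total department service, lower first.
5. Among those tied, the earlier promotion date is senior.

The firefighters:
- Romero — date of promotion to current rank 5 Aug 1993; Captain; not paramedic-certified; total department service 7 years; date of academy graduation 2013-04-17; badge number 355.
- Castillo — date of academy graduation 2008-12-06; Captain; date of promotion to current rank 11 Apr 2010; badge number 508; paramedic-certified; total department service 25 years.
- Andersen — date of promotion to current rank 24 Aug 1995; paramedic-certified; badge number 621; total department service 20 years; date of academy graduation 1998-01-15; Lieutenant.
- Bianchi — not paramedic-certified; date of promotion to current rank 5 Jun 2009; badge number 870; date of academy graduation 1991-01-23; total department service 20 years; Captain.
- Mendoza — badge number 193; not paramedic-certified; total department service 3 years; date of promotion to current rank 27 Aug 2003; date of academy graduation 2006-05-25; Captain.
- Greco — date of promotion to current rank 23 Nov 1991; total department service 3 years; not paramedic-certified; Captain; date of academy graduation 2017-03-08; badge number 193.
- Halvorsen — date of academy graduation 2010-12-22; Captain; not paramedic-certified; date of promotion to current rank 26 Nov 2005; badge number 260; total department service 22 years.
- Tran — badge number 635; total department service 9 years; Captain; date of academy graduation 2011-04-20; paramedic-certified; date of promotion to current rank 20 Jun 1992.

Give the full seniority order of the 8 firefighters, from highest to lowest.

Greco, Mendoza, Halvorsen, Romero, Castillo, Tran, Bianchi, Andersen

By rank: Greco, Mendoza, Halvorsen, Romero, Castillo, Tran and Bianchi (Captain); then Andersen (Lieutenant).
Among Greco, Mendoza, Halvorsen, Romero, Castillo, Tran and Bianchi, by badge number (lower first): Greco and Mendoza (193) before Halvorsen (260) before Romero (355) before Castillo (508) before Tran (635) before Bianchi (870).
Greco and Mendoza are each not paramedic-certified, so the next rule applies.
Greco and Mendoza both have total department service 3 years, so the next rule applies.
Among Greco and Mendoza, by date of promotion to current rank (earlier first): Greco (23 Nov 1991) before Mendoza (27 Aug 2003).
Full order: Greco, Mendoza, Halvorsen, Romero, Castillo, Tran, Bianchi, Andersen.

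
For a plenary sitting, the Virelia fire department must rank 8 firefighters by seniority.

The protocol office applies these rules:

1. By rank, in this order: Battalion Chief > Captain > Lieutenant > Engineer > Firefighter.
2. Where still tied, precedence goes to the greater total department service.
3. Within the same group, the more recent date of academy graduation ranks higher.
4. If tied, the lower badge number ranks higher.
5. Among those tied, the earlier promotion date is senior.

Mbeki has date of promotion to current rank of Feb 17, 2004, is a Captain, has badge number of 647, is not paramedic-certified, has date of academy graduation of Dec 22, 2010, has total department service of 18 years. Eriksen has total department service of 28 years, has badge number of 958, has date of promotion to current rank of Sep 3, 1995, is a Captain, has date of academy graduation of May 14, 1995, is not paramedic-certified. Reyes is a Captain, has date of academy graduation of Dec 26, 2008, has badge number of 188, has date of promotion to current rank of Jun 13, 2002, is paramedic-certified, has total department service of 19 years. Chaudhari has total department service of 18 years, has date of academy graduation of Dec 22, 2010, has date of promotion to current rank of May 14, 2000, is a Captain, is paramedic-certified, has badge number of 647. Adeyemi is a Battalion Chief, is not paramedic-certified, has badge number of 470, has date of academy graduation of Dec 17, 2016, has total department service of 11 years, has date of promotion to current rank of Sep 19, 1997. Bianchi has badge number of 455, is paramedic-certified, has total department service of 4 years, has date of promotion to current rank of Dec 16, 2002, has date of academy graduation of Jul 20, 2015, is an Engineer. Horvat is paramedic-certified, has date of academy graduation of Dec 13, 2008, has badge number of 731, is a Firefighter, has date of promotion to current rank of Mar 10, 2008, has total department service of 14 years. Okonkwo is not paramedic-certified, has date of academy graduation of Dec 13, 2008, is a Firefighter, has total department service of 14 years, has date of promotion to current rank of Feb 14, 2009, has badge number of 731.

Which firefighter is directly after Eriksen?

Reyes

By rank: Adeyemi (Battalion Chief); then Eriksen, Reyes, Chaudhari and Mbeki (Captain); then Bianchi (Engineer); then Horvat and Okonkwo (Firefighter).
Among Eriksen, Reyes, Chaudhari and Mbeki, by total department service (higher first): Eriksen (28 years) before Reyes (19 years) before Chaudhari and Mbeki (18 years).
Chaudhari and Mbeki both have date of academy graduation Dec 22, 2010, so the next rule applies.
Chaudhari and Mbeki both have badge number 647, so the next rule applies.
Among Chaudhari and Mbeki, by date of promotion to current rank (earlier first): Chaudhari (May 14, 2000) before Mbeki (Feb 17, 2004).
Horvat and Okonkwo both have total department service 14 years, so the next rule applies.
Horvat and Okonkwo both have date of academy graduation Dec 13, 2008, so the next rule applies.
Horvat and Okonkwo both have badge number 731, so the next rule applies.
Among Horvat and Okonkwo, by date of promotion to current rank (earlier first): Horvat (Mar 10, 2008) before Okonkwo (Feb 14, 2009).
Order: Adeyemi, Eriksen, Reyes, Chaudhari, Mbeki, Bianchi, Horvat, Okonkwo.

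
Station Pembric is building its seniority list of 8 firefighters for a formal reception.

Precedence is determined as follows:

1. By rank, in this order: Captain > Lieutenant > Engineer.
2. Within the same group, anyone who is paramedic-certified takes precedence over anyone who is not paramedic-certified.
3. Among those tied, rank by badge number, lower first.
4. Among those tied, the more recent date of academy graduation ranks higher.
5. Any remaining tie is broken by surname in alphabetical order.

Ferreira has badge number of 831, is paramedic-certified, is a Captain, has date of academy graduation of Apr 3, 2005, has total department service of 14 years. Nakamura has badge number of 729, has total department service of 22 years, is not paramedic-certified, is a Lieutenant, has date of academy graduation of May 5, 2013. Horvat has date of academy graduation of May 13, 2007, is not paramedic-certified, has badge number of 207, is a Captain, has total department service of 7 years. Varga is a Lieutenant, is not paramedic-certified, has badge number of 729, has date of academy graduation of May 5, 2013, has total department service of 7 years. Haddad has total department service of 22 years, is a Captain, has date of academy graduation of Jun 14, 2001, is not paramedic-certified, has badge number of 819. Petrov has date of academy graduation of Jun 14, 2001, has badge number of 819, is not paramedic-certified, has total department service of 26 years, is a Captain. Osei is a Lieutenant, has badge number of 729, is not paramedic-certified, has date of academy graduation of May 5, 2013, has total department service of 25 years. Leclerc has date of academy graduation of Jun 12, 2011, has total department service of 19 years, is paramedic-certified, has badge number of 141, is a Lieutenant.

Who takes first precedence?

By rank: Ferreira, Horvat, Haddad and Petrov (Captain); then Leclerc, Nakamura, Osei and Varga (Lieutenant).
Among Ferreira, Horvat, Haddad and Petrov, paramedic-certified before not paramedic-certified: Ferreira (paramedic-certified) before Horvat, Haddad and Petrov (not paramedic-certified).
Among Horvat, Haddad and Petrov, by badge number (lower first): Horvat (207) before Haddad and Petrov (819).
Haddad and Petrov both have date of academy graduation Jun 14, 2001, so the next rule applies.
Among Haddad and Petrov, alphabetically by surname: Haddad before Petrov.
Among Leclerc, Nakamura, Osei and Varga, paramedic-certified before not paramedic-certified: Leclerc (paramedic-certified) before Nakamura, Osei and Varga (not paramedic-certified).
Nakamura, Osei and Varga all have badge number 729, so the next rule applies.
Nakamura, Osei and Varga all have date of academy graduation May 5, 2013, so the next rule applies.
Among Nakamura, Osei and Varga, alphabetically by surname: Nakamura before Osei before Varga.
Order: Ferreira, Horvat, Haddad, Petrov, Leclerc, Nakamura, Osei, Varga.

Ferreira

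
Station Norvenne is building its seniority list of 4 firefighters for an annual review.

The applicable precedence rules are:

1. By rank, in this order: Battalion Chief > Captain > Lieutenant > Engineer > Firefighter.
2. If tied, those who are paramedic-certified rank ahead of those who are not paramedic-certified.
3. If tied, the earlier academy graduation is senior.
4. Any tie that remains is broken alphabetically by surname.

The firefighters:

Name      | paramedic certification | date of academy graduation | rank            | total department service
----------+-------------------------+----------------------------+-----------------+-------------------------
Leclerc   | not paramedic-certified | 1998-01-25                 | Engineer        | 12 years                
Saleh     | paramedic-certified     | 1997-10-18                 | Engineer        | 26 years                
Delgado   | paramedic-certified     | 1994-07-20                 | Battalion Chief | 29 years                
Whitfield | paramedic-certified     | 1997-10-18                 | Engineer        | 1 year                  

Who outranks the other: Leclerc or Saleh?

Saleh

By rank: Delgado (Battalion Chief); then Saleh, Whitfield and Leclerc (Engineer).
Among Saleh, Whitfield and Leclerc, paramedic-certified before not paramedic-certified: Saleh and Whitfield (paramedic-certified) before Leclerc (not paramedic-certified).
Saleh and Whitfield both have date of academy graduation 1997-10-18, so the next rule applies.
Among Saleh and Whitfield, alphabetically by surname: Saleh before Whitfield.
So Saleh takes precedence.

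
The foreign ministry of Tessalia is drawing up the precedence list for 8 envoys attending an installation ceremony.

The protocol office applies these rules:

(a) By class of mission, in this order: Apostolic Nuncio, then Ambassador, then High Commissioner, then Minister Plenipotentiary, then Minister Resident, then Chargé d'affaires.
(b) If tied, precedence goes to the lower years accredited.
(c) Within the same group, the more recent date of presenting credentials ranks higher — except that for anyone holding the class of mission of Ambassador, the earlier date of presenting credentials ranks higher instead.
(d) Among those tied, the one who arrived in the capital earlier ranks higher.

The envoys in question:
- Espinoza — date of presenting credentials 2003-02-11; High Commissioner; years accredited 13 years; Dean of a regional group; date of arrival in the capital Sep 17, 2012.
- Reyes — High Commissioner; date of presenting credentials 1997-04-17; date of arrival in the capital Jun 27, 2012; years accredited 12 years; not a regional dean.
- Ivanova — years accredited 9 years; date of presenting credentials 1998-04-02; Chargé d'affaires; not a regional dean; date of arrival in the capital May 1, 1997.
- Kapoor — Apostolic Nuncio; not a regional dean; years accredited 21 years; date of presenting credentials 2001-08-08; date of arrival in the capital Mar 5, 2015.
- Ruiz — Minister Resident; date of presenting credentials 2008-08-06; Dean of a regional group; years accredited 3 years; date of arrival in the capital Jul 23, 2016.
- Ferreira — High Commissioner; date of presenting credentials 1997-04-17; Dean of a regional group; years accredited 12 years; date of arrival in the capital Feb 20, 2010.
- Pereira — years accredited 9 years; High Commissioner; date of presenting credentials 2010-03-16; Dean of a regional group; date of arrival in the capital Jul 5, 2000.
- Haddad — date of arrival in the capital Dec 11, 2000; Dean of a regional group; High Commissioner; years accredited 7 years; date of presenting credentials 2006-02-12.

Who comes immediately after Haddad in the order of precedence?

By class of mission: Kapoor (Apostolic Nuncio); then Haddad, Pereira, Ferreira, Reyes and Espinoza (High Commissioner); then Ruiz (Minister Resident); then Ivanova (Chargé d'affaires).
Among Haddad, Pereira, Ferreira, Reyes and Espinoza, by years accredited (lower first): Haddad (7 years) before Pereira (9 years) before Ferreira and Reyes (12 years) before Espinoza (13 years).
Ferreira and Reyes both have date of presenting credentials 1997-04-17, so the next rule applies.
Among Ferreira and Reyes, by date of arrival in the capital (earlier first): Ferreira (Feb 20, 2010) before Reyes (Jun 27, 2012).
Order: Kapoor, Haddad, Pereira, Ferreira, Reyes, Espinoza, Ruiz, Ivanova.

Pereira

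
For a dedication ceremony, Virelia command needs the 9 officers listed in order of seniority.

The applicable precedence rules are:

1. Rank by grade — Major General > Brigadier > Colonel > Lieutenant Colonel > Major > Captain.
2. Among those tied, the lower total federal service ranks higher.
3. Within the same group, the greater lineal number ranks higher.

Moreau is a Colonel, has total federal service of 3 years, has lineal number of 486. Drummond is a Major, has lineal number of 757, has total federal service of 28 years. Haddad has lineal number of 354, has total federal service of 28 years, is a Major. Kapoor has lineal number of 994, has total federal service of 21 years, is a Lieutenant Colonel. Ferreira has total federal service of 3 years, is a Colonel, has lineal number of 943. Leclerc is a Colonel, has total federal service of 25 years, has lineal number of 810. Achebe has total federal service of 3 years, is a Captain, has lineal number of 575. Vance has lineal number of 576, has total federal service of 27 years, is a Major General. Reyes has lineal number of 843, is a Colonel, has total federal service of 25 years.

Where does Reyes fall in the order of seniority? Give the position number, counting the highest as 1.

By grade: Vance (Major General); then Ferreira, Moreau, Reyes and Leclerc (Colonel); then Kapoor (Lieutenant Colonel); then Drummond and Haddad (Major); then Achebe (Captain).
Among Ferreira, Moreau, Reyes and Leclerc, by total federal service (lower first): Ferreira and Moreau (3 years) before Reyes and Leclerc (25 years).
Among Ferreira and Moreau, by lineal number (higher first): Ferreira (943) before Moreau (486).
Among Reyes and Leclerc, by lineal number (higher first): Reyes (843) before Leclerc (810).
Drummond and Haddad both have total federal service 28 years, so the next rule applies.
Among Drummond and Haddad, by lineal number (higher first): Drummond (757) before Haddad (354).
Order: Vance, Ferreira, Moreau, Reyes, Leclerc, Kapoor, Drummond, Haddad, Achebe. So position 4.

4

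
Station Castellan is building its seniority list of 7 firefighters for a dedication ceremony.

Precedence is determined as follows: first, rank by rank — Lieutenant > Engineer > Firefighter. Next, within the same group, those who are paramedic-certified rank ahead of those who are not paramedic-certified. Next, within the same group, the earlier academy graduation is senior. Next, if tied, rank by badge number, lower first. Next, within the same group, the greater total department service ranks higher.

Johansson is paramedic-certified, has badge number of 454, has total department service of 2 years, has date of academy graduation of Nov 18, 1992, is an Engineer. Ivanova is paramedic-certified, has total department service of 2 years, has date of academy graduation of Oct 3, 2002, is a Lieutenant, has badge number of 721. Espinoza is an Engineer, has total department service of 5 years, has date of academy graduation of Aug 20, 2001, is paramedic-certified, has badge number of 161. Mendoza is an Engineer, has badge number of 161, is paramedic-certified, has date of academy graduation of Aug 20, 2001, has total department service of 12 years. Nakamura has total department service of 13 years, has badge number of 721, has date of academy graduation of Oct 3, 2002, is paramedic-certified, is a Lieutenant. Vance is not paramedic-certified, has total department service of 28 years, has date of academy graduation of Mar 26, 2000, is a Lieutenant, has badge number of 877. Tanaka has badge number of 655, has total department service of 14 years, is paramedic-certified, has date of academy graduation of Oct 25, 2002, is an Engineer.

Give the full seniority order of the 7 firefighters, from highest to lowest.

Nakamura, Ivanova, Vance, Johansson, Mendoza, Espinoza, Tanaka

By rank: Nakamura, Ivanova and Vance (Lieutenant); then Johansson, Mendoza, Espinoza and Tanaka (Engineer).
Among Nakamura, Ivanova and Vance, paramedic-certified before not paramedic-certified: Nakamura and Ivanova (paramedic-certified) before Vance (not paramedic-certified).
Nakamura and Ivanova both have date of academy graduation Oct 3, 2002, so the next rule applies.
Nakamura and Ivanova both have badge number 721, so the next rule applies.
Among Nakamura and Ivanova, by total department service (higher first): Nakamura (13 years) before Ivanova (2 years).
Johansson, Mendoza, Espinoza and Tanaka are each paramedic-certified, so the next rule applies.
Among Johansson, Mendoza, Espinoza and Tanaka, by date of academy graduation (earlier first): Johansson (Nov 18, 1992) before Mendoza and Espinoza (Aug 20, 2001) before Tanaka (Oct 25, 2002).
Mendoza and Espinoza both have badge number 161, so the next rule applies.
Among Mendoza and Espinoza, by total department service (higher first): Mendoza (12 years) before Espinoza (5 years).
Full order: Nakamura, Ivanova, Vance, Johansson, Mendoza, Espinoza, Tanaka.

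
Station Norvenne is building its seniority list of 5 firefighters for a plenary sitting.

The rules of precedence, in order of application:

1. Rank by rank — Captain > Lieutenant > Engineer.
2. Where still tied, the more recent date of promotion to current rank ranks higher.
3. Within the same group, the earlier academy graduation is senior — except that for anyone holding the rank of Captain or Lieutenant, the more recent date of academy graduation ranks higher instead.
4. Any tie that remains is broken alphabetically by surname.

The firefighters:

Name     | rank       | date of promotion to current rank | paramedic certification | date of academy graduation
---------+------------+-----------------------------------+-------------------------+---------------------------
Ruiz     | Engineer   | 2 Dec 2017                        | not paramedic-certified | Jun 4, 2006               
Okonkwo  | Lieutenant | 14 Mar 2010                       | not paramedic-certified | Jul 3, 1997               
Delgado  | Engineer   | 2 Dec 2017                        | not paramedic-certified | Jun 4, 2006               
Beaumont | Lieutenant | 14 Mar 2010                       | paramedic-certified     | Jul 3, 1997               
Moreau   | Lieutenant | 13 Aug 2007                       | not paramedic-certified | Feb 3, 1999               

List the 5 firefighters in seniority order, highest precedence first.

By rank: Beaumont, Okonkwo and Moreau (Lieutenant); then Delgado and Ruiz (Engineer).
Among Beaumont, Okonkwo and Moreau, by date of promotion to current rank (later first): Beaumont and Okonkwo (14 Mar 2010) before Moreau (13 Aug 2007).
Beaumont and Okonkwo both have date of academy graduation Jul 3, 1997, so the next rule applies.
Among Beaumont and Okonkwo, alphabetically by surname: Beaumont before Okonkwo.
Delgado and Ruiz both have date of promotion to current rank 2 Dec 2017, so the next rule applies.
Delgado and Ruiz both have date of academy graduation Jun 4, 2006, so the next rule applies.
Among Delgado and Ruiz, alphabetically by surname: Delgado before Ruiz.
Full order: Beaumont, Okonkwo, Moreau, Delgado, Ruiz.

Beaumont, Okonkwo, Moreau, Delgado, Ruiz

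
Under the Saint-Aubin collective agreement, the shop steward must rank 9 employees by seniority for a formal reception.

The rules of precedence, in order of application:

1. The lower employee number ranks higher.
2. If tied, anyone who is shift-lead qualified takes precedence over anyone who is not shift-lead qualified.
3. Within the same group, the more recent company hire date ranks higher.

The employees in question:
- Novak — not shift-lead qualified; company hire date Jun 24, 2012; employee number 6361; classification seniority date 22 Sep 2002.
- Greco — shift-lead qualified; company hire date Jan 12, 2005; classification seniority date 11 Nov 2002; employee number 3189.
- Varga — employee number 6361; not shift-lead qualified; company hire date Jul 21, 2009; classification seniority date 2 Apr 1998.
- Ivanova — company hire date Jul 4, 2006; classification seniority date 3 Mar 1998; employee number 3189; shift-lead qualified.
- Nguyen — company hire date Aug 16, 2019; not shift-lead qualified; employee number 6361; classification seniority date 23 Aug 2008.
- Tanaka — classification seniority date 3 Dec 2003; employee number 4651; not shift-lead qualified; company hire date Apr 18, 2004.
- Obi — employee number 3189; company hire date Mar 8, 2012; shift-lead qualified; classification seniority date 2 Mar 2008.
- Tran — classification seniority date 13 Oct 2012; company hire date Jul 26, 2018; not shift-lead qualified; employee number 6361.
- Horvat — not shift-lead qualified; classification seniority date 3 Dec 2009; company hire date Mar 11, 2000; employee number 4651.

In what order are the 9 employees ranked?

Obi, Ivanova, Greco, Tanaka, Horvat, Nguyen, Tran, Novak, Varga

By employee number (lower first): Obi, Ivanova and Greco (each 3189); then Tanaka and Horvat (both 4651); then Nguyen, Tran, Novak and Varga (each 6361).
Obi, Ivanova and Greco are each shift-lead qualified, so the next rule applies.
Among Obi, Ivanova and Greco, by company hire date (later first): Obi (Mar 8, 2012) before Ivanova (Jul 4, 2006) before Greco (Jan 12, 2005).
Tanaka and Horvat are each not shift-lead qualified, so the next rule applies.
Among Tanaka and Horvat, by company hire date (later first): Tanaka (Apr 18, 2004) before Horvat (Mar 11, 2000).
Nguyen, Tran, Novak and Varga are each not shift-lead qualified, so the next rule applies.
Among Nguyen, Tran, Novak and Varga, by company hire date (later first): Nguyen (Aug 16, 2019) before Tran (Jul 26, 2018) before Novak (Jun 24, 2012) before Varga (Jul 21, 2009).
Full order: Obi, Ivanova, Greco, Tanaka, Horvat, Nguyen, Tran, Novak, Varga.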